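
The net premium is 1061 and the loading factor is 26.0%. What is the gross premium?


Gross = net * (1 + loading)
= 1061 * (1 + 0.26)
= 1061 * 1.26
= 1336.86


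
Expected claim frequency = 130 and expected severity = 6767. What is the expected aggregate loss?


E[S] = E[N] * E[X]
= 130 * 6767
= 879710


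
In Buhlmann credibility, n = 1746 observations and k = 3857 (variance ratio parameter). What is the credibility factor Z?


Z = n / (n + k)
= 1746 / (1746 + 3857)
= 1746 / 5603
= 0.3116


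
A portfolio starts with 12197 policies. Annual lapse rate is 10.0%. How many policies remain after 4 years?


remaining = initial * (1 - lapse)^years
= 12197 * (1 - 0.1)^4
= 12197 * 0.6561
= 8002.4517


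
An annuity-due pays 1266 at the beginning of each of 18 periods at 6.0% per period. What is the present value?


PV_due = PMT * (1-(1+i)^(-n))/i * (1+i)
PV_immediate = 13707.746
PV_due = 13707.746 * 1.06
= 14530.2108


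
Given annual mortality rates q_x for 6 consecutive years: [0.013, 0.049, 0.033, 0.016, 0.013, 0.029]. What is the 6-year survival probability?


p_k = 1 - q_k for each year
Survival = product of (1 - q_k)
= 0.987 * 0.951 * 0.967 * 0.984 * 0.987 * 0.971
= 0.856


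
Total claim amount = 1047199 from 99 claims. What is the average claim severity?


severity = total / number
= 1047199 / 99
= 10577.7677


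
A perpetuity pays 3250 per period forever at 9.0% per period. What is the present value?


PV = PMT / i
= 3250 / 0.09
= 36111.1111


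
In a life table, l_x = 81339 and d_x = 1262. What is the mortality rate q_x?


q_x = d_x / l_x
= 1262 / 81339
= 0.0155


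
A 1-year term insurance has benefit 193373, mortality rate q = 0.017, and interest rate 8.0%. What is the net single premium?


NSP = benefit * q * v
v = 1/(1+i) = 0.925926
NSP = 193373 * 0.017 * 0.925926
= 3043.8343


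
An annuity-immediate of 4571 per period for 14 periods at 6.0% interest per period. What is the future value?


FV = PMT * ((1+i)^n - 1) / i
= 4571 * ((1.06)^14 - 1) / 0.06
= 4571 * (2.260904 - 1) / 0.06
= 96059.8664


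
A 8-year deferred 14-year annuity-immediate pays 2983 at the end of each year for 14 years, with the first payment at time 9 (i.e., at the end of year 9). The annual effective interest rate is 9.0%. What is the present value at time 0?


PV at time 8 of the 14-year annuity-immediate:
a_n = 2983 * (1-(1+0.09)^(-14))/0.09 = 23226.0866
Discount back 8 years to time 0:
PV = 23226.0866 * (1+0.09)^(-8)
= 23226.0866 * 0.501866
= 11656.3897


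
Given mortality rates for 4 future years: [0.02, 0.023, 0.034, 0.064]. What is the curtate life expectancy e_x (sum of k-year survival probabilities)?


e_x = sum_{k=1}^{n} k_p_x
k_p_x values:
  1_p_x = 0.98
  2_p_x = 0.95746
  3_p_x = 0.924906
  4_p_x = 0.865712
e_x = 3.7281


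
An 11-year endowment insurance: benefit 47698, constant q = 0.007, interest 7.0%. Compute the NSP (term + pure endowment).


Term component = 2429.2829
Pure endowment = 11_p_x * v^11 * benefit = 0.925639 * 0.475093 * 47698 = 20975.8876
NSP = 23405.1706


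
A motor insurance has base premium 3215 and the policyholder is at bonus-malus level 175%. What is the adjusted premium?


adjusted = base * BM_level / 100
= 3215 * 175 / 100
= 3215 * 1.75
= 5626.25


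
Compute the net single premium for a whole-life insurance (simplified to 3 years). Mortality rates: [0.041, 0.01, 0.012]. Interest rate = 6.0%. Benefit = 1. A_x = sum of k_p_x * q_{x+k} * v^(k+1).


v = 0.943396
Year 0: k_p_x=1.0, q=0.041, term=0.038679
Year 1: k_p_x=0.959, q=0.01, term=0.008535
Year 2: k_p_x=0.94941, q=0.012, term=0.009566
A_x = 0.0568


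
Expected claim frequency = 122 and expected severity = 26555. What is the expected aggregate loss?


E[S] = E[N] * E[X]
= 122 * 26555
= 3.2397e+06


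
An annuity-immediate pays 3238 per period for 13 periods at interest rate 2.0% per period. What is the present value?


PV = PMT * (1 - (1+i)^(-n)) / i
= 3238 * (1 - (1+0.02)^(-13)) / 0.02
= 3238 * (1 - 0.773033) / 0.02
= 3238 * 11.348374
= 36746.0342


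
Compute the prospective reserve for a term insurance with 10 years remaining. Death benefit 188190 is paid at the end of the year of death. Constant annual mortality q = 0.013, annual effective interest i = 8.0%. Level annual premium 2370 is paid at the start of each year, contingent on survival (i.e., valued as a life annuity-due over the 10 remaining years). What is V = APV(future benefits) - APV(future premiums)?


v = 1/(1+i) = 0.925926
APV(future benefits) per unit = sum_{k=0}^{9} k_p_x * q * v^(k+1) = 0.082979
APV(future benefits) = 188190 * 0.082979 = 15615.8038
Life annuity-due factor ä_{x:10} = sum_{k=0}^{9} k_p_x * v^k = 6.893634
APV(future premiums) = 2370 * 6.893634 = 16337.9119
V = 15615.8038 - 16337.9119
= -722.1081


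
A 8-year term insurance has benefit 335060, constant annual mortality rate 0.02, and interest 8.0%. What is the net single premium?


NSP = benefit * sum_{k=0}^{n-1} k_p_x * q * v^(k+1)
With constant q=0.02, v=0.925926
Sum = 0.108072
NSP = 335060 * 0.108072
= 36210.5514


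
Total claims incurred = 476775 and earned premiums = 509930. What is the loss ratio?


Loss ratio = claims / premiums
= 476775 / 509930
= 0.935


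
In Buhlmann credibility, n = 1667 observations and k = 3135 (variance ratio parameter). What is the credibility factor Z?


Z = n / (n + k)
= 1667 / (1667 + 3135)
= 1667 / 4802
= 0.3471


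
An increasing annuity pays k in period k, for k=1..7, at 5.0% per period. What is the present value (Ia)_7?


(Ia)_n = sum_{k=1}^{n} k * v^k, v = 1/(1+i)
v = 0.952381
Sum computed term by term:
(Ia)_7 = 22.0185


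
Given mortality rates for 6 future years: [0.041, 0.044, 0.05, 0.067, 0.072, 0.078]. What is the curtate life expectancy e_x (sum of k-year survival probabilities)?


e_x = sum_{k=1}^{n} k_p_x
k_p_x values:
  1_p_x = 0.959
  2_p_x = 0.916804
  3_p_x = 0.870964
  4_p_x = 0.812609
  5_p_x = 0.754101
  6_p_x = 0.695281
e_x = 5.0088


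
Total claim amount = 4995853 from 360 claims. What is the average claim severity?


severity = total / number
= 4995853 / 360
= 13877.3694


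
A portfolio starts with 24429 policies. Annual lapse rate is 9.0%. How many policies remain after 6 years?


remaining = initial * (1 - lapse)^years
= 24429 * (1 - 0.09)^6
= 24429 * 0.567869
= 13872.478


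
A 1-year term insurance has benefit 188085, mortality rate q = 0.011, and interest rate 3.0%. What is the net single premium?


NSP = benefit * q * v
v = 1/(1+i) = 0.970874
NSP = 188085 * 0.011 * 0.970874
= 2008.6748


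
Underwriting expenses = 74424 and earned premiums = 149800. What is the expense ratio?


Expense ratio = expenses / premiums
= 74424 / 149800
= 0.4968


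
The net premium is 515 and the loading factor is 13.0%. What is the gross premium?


Gross = net * (1 + loading)
= 515 * (1 + 0.13)
= 515 * 1.13
= 581.95


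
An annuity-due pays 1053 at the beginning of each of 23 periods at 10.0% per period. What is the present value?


PV_due = PMT * (1-(1+i)^(-n))/i * (1+i)
PV_immediate = 9354.029
PV_due = 9354.029 * 1.1
= 10289.4319


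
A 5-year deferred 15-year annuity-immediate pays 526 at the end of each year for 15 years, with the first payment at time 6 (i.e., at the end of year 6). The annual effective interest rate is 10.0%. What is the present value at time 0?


PV at time 5 of the 15-year annuity-immediate:
a_n = 526 * (1-(1+0.1)^(-15))/0.1 = 4000.7978
Discount back 5 years to time 0:
PV = 4000.7978 * (1+0.1)^(-5)
= 4000.7978 * 0.620921
= 2484.1807


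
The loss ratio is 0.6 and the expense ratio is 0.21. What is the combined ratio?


Combined ratio = loss ratio + expense ratio
= 0.6 + 0.21
= 0.81


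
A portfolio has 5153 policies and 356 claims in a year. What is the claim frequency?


frequency = claims / policies
= 356 / 5153
= 0.0691


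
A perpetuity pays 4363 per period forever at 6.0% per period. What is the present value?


PV = PMT / i
= 4363 / 0.06
= 72716.6667


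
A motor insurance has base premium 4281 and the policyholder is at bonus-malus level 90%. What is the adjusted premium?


adjusted = base * BM_level / 100
= 4281 * 90 / 100
= 4281 * 0.9
= 3852.9


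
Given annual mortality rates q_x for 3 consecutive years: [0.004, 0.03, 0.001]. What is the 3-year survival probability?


p_k = 1 - q_k for each year
Survival = product of (1 - q_k)
= 0.996 * 0.97 * 0.999
= 0.9652


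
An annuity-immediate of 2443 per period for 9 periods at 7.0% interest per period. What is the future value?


FV = PMT * ((1+i)^n - 1) / i
= 2443 * ((1.07)^9 - 1) / 0.07
= 2443 * (1.838459 - 1) / 0.07
= 29262.2265


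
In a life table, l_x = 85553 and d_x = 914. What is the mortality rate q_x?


q_x = d_x / l_x
= 914 / 85553
= 0.0107


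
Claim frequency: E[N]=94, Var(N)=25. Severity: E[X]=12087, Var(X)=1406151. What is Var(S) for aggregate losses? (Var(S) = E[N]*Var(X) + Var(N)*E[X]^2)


Var(S) = E[N]*Var(X) + Var(N)*E[X]^2
= 94*1406151 + 25*12087^2
= 132178194 + 3652389225
= 3.7846e+09


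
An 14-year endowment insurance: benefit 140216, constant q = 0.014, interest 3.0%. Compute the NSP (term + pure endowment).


Term component = 20402.2972
Pure endowment = 14_p_x * v^14 * benefit = 0.820875 * 0.661118 * 140216 = 76094.4946
NSP = 96496.7918


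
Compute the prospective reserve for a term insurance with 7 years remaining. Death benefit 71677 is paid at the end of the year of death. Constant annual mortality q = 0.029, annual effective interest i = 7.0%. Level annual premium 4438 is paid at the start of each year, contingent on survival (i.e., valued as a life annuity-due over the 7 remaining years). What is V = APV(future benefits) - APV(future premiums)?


v = 1/(1+i) = 0.934579
APV(future benefits) per unit = sum_{k=0}^{6} k_p_x * q * v^(k+1) = 0.144469
APV(future benefits) = 71677 * 0.144469 = 10355.0884
Life annuity-due factor ä_{x:7} = sum_{k=0}^{6} k_p_x * v^k = 5.3304
APV(future premiums) = 4438 * 5.3304 = 23656.3137
V = 10355.0884 - 23656.3137
= -13301.2252


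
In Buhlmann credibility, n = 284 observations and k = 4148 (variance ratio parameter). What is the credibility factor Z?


Z = n / (n + k)
= 284 / (284 + 4148)
= 284 / 4432
= 0.0641


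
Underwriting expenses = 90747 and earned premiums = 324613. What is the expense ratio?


Expense ratio = expenses / premiums
= 90747 / 324613
= 0.2796


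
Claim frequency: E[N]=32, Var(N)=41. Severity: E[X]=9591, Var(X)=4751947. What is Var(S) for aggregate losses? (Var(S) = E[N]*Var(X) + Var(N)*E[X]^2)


Var(S) = E[N]*Var(X) + Var(N)*E[X]^2
= 32*4751947 + 41*9591^2
= 152062304 + 3771478521
= 3.9235e+09


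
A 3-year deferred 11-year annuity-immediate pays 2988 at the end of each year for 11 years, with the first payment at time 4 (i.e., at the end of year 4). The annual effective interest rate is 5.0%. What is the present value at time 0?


PV at time 3 of the 11-year annuity-immediate:
a_n = 2988 * (1-(1+0.05)^(-11))/0.05 = 24819.5657
Discount back 3 years to time 0:
PV = 24819.5657 * (1+0.05)^(-3)
= 24819.5657 * 0.863838
= 21440.074


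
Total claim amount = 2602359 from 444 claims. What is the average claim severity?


severity = total / number
= 2602359 / 444
= 5861.1689


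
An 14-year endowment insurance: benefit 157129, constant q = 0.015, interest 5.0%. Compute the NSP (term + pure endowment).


Term component = 21439.0681
Pure endowment = 14_p_x * v^14 * benefit = 0.809296 * 0.505068 * 157129 = 64226.3714
NSP = 85665.4396


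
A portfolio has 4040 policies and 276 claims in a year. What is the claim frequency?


frequency = claims / policies
= 276 / 4040
= 0.0683


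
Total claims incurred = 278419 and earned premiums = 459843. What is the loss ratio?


Loss ratio = claims / premiums
= 278419 / 459843
= 0.6055


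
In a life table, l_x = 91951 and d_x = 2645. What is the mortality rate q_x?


q_x = d_x / l_x
= 2645 / 91951
= 0.0288


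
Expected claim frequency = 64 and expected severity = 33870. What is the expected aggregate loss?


E[S] = E[N] * E[X]
= 64 * 33870
= 2.1677e+06


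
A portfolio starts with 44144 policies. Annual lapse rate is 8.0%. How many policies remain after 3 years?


remaining = initial * (1 - lapse)^years
= 44144 * (1 - 0.08)^3
= 44144 * 0.778688
= 34374.4031


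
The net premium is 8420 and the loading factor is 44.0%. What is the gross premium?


Gross = net * (1 + loading)
= 8420 * (1 + 0.44)
= 8420 * 1.44
= 12124.8


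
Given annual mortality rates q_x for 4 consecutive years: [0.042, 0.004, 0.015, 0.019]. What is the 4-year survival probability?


p_k = 1 - q_k for each year
Survival = product of (1 - q_k)
= 0.958 * 0.996 * 0.985 * 0.981
= 0.922


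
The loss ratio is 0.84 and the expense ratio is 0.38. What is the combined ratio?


Combined ratio = loss ratio + expense ratio
= 0.84 + 0.38
= 1.22


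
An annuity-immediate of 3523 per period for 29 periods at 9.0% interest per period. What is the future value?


FV = PMT * ((1+i)^n - 1) / i
= 3523 * ((1.09)^29 - 1) / 0.09
= 3523 * (12.172182 - 1) / 0.09
= 437328.8608


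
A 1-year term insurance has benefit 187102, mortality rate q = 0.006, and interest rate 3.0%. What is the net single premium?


NSP = benefit * q * v
v = 1/(1+i) = 0.970874
NSP = 187102 * 0.006 * 0.970874
= 1089.9146


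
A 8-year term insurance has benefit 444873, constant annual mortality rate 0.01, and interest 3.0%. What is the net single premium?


NSP = benefit * sum_{k=0}^{n-1} k_p_x * q * v^(k+1)
With constant q=0.01, v=0.970874
Sum = 0.067894
NSP = 444873 * 0.067894
= 30204.2984


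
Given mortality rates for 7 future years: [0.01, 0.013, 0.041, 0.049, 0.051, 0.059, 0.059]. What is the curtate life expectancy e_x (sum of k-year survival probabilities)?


e_x = sum_{k=1}^{n} k_p_x
k_p_x values:
  1_p_x = 0.99
  2_p_x = 0.97713
  3_p_x = 0.937068
  4_p_x = 0.891151
  5_p_x = 0.845703
  6_p_x = 0.795806
  7_p_x = 0.748854
e_x = 6.1857


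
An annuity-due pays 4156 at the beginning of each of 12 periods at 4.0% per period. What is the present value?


PV_due = PMT * (1-(1+i)^(-n))/i * (1+i)
PV_immediate = 39004.3665
PV_due = 39004.3665 * 1.04
= 40564.5412


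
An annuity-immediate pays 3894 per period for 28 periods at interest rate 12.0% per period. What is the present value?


PV = PMT * (1 - (1+i)^(-n)) / i
= 3894 * (1 - (1+0.12)^(-28)) / 0.12
= 3894 * (1 - 0.041869) / 0.12
= 3894 * 7.984423
= 31091.3423


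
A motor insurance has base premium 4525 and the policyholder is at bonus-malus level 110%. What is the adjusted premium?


adjusted = base * BM_level / 100
= 4525 * 110 / 100
= 4525 * 1.1
= 4977.5


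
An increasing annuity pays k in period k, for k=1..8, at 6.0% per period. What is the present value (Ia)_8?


(Ia)_n = sum_{k=1}^{n} k * v^k, v = 1/(1+i)
v = 0.943396
Sum computed term by term:
(Ia)_8 = 26.0514


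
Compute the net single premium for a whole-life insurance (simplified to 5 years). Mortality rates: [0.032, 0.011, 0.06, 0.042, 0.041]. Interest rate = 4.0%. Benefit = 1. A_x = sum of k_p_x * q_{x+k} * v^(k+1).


v = 0.961538
Year 0: k_p_x=1.0, q=0.032, term=0.030769
Year 1: k_p_x=0.968, q=0.011, term=0.009845
Year 2: k_p_x=0.957352, q=0.06, term=0.051065
Year 3: k_p_x=0.899911, q=0.042, term=0.032308
Year 4: k_p_x=0.862115, q=0.041, term=0.029052
A_x = 0.153


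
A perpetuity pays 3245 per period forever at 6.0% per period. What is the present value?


PV = PMT / i
= 3245 / 0.06
= 54083.3333


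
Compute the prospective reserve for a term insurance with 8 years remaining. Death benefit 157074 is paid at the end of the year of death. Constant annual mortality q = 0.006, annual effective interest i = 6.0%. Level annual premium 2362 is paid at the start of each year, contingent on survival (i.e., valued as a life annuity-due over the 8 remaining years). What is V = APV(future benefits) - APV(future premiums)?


v = 1/(1+i) = 0.943396
APV(future benefits) per unit = sum_{k=0}^{7} k_p_x * q * v^(k+1) = 0.036553
APV(future benefits) = 157074 * 0.036553 = 5741.462
Life annuity-due factor ä_{x:8} = sum_{k=0}^{7} k_p_x * v^k = 6.457625
APV(future premiums) = 2362 * 6.457625 = 15252.9097
V = 5741.462 - 15252.9097
= -9511.4477


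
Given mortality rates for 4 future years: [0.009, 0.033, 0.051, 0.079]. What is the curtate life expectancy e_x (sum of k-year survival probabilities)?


e_x = sum_{k=1}^{n} k_p_x
k_p_x values:
  1_p_x = 0.991
  2_p_x = 0.958297
  3_p_x = 0.909424
  4_p_x = 0.837579
e_x = 3.6963


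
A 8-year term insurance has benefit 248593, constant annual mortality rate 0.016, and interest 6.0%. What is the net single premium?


NSP = benefit * sum_{k=0}^{n-1} k_p_x * q * v^(k+1)
With constant q=0.016, v=0.943396
Sum = 0.09443
NSP = 248593 * 0.09443
= 23474.5162


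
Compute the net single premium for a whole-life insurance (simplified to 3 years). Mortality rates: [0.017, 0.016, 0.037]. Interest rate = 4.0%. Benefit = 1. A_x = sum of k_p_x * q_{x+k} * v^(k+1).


v = 0.961538
Year 0: k_p_x=1.0, q=0.017, term=0.016346
Year 1: k_p_x=0.983, q=0.016, term=0.014541
Year 2: k_p_x=0.967272, q=0.037, term=0.031816
A_x = 0.0627


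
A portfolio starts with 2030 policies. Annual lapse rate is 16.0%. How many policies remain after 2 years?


remaining = initial * (1 - lapse)^years
= 2030 * (1 - 0.16)^2
= 2030 * 0.7056
= 1432.368


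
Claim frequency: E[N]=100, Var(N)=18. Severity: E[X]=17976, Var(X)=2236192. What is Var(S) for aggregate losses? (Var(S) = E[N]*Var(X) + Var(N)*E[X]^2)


Var(S) = E[N]*Var(X) + Var(N)*E[X]^2
= 100*2236192 + 18*17976^2
= 223619200 + 5816458368
= 6.0401e+09


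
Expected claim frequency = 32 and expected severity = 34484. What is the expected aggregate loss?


E[S] = E[N] * E[X]
= 32 * 34484
= 1.1035e+06


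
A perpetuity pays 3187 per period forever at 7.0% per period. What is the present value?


PV = PMT / i
= 3187 / 0.07
= 45528.5714


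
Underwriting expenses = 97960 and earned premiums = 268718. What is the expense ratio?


Expense ratio = expenses / premiums
= 97960 / 268718
= 0.3645


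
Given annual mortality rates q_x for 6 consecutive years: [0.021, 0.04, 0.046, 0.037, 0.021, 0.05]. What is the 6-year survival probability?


p_k = 1 - q_k for each year
Survival = product of (1 - q_k)
= 0.979 * 0.96 * 0.954 * 0.963 * 0.979 * 0.95
= 0.803


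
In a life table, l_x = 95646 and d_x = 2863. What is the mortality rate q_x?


q_x = d_x / l_x
= 2863 / 95646
= 0.0299


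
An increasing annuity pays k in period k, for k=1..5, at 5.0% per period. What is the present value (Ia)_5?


(Ia)_n = sum_{k=1}^{n} k * v^k, v = 1/(1+i)
v = 0.952381
Sum computed term by term:
(Ia)_5 = 12.5664


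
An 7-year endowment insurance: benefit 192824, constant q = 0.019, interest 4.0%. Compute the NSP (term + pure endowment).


Term component = 20837.4671
Pure endowment = 7_p_x * v^7 * benefit = 0.874345 * 0.759918 * 192824 = 128118.1811
NSP = 148955.6482


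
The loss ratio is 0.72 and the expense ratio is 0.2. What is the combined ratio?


Combined ratio = loss ratio + expense ratio
= 0.72 + 0.2
= 0.92


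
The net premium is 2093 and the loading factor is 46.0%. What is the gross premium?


Gross = net * (1 + loading)
= 2093 * (1 + 0.46)
= 2093 * 1.46
= 3055.78


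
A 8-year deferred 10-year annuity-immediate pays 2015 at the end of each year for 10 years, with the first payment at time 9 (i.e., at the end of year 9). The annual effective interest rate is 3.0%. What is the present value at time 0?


PV at time 8 of the 10-year annuity-immediate:
a_n = 2015 * (1-(1+0.03)^(-10))/0.03 = 17188.3587
Discount back 8 years to time 0:
PV = 17188.3587 * (1+0.03)^(-8)
= 17188.3587 * 0.789409
= 13568.6491


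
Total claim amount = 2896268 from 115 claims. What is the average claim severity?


severity = total / number
= 2896268 / 115
= 25184.9391


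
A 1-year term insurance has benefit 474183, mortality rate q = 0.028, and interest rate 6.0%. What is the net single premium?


NSP = benefit * q * v
v = 1/(1+i) = 0.943396
NSP = 474183 * 0.028 * 0.943396
= 12525.5887


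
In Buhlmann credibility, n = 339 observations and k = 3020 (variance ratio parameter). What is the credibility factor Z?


Z = n / (n + k)
= 339 / (339 + 3020)
= 339 / 3359
= 0.1009


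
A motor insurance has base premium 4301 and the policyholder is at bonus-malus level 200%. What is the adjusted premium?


adjusted = base * BM_level / 100
= 4301 * 200 / 100
= 4301 * 2.0
= 8602.0


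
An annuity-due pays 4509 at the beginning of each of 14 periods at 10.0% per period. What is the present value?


PV_due = PMT * (1-(1+i)^(-n))/i * (1+i)
PV_immediate = 33216.3937
PV_due = 33216.3937 * 1.1
= 36538.0331


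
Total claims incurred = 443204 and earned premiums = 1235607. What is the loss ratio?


Loss ratio = claims / premiums
= 443204 / 1235607
= 0.3587


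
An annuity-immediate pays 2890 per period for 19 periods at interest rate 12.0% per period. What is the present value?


PV = PMT * (1 - (1+i)^(-n)) / i
= 2890 * (1 - (1+0.12)^(-19)) / 0.12
= 2890 * (1 - 0.116107) / 0.12
= 2890 * 7.365777
= 21287.0951


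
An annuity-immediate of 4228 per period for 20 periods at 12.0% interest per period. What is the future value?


FV = PMT * ((1+i)^n - 1) / i
= 4228 * ((1.12)^20 - 1) / 0.12
= 4228 * (9.646293 - 1) / 0.12
= 304637.7267


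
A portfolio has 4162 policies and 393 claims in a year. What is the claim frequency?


frequency = claims / policies
= 393 / 4162
= 0.0944


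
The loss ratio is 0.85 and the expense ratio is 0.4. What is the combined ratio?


Combined ratio = loss ratio + expense ratio
= 0.85 + 0.4
= 1.25


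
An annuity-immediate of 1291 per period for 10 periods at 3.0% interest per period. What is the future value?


FV = PMT * ((1+i)^n - 1) / i
= 1291 * ((1.03)^10 - 1) / 0.03
= 1291 * (1.343916 - 1) / 0.03
= 14799.8682


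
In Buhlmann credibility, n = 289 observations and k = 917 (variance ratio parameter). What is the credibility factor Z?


Z = n / (n + k)
= 289 / (289 + 917)
= 289 / 1206
= 0.2396


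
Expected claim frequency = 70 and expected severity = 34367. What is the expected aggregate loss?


E[S] = E[N] * E[X]
= 70 * 34367
= 2.4057e+06


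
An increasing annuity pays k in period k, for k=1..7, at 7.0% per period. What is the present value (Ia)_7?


(Ia)_n = sum_{k=1}^{n} k * v^k, v = 1/(1+i)
v = 0.934579
Sum computed term by term:
(Ia)_7 = 20.1042


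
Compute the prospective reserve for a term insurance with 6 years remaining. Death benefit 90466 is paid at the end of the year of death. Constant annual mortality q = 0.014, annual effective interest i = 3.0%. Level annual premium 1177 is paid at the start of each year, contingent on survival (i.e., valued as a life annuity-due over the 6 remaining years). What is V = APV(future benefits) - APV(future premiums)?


v = 1/(1+i) = 0.970874
APV(future benefits) per unit = sum_{k=0}^{5} k_p_x * q * v^(k+1) = 0.073324
APV(future benefits) = 90466 * 0.073324 = 6633.3532
Life annuity-due factor ä_{x:6} = sum_{k=0}^{5} k_p_x * v^k = 5.394571
APV(future premiums) = 1177 * 5.394571 = 6349.4102
V = 6633.3532 - 6349.4102
= 283.943


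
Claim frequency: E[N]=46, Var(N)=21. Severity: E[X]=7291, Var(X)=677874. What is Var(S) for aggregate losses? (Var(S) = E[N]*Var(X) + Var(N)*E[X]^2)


Var(S) = E[N]*Var(X) + Var(N)*E[X]^2
= 46*677874 + 21*7291^2
= 31182204 + 1116332301
= 1.1475e+09


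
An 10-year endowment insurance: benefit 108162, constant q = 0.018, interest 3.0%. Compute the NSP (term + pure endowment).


Term component = 15392.7557
Pure endowment = 10_p_x * v^10 * benefit = 0.833902 * 0.744094 * 108162 = 67114.6516
NSP = 82507.4072


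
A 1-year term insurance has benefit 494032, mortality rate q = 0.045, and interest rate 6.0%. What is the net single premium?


NSP = benefit * q * v
v = 1/(1+i) = 0.943396
NSP = 494032 * 0.045 * 0.943396
= 20973.0566


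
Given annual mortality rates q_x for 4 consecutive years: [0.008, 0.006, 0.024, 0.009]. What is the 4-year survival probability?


p_k = 1 - q_k for each year
Survival = product of (1 - q_k)
= 0.992 * 0.994 * 0.976 * 0.991
= 0.9537


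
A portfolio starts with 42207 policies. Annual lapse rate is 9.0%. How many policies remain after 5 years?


remaining = initial * (1 - lapse)^years
= 42207 * (1 - 0.09)^5
= 42207 * 0.624032
= 26338.5247


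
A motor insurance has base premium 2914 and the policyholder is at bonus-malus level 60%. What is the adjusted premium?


adjusted = base * BM_level / 100
= 2914 * 60 / 100
= 2914 * 0.6
= 1748.4


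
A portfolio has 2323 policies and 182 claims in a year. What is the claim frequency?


frequency = claims / policies
= 182 / 2323
= 0.0783


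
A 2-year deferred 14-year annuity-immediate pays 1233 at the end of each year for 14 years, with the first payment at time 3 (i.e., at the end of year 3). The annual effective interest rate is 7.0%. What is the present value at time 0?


PV at time 2 of the 14-year annuity-immediate:
a_n = 1233 * (1-(1+0.07)^(-14))/0.07 = 10783.162
Discount back 2 years to time 0:
PV = 10783.162 * (1+0.07)^(-2)
= 10783.162 * 0.873439
= 9418.4313


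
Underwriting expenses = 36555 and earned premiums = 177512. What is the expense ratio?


Expense ratio = expenses / premiums
= 36555 / 177512
= 0.2059


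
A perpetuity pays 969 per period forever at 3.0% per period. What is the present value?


PV = PMT / i
= 969 / 0.03
= 32300.0


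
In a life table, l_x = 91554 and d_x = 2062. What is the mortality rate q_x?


q_x = d_x / l_x
= 2062 / 91554
= 0.0225


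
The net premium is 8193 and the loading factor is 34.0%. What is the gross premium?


Gross = net * (1 + loading)
= 8193 * (1 + 0.34)
= 8193 * 1.34
= 10978.62


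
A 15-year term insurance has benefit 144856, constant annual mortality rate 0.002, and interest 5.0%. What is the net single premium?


NSP = benefit * sum_{k=0}^{n-1} k_p_x * q * v^(k+1)
With constant q=0.002, v=0.952381
Sum = 0.020508
NSP = 144856 * 0.020508
= 2970.7354


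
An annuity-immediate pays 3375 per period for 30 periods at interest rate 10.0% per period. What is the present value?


PV = PMT * (1 - (1+i)^(-n)) / i
= 3375 * (1 - (1+0.1)^(-30)) / 0.1
= 3375 * (1 - 0.057309) / 0.1
= 3375 * 9.426914
= 31815.8363


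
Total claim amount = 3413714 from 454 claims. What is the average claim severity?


severity = total / number
= 3413714 / 454
= 7519.1938


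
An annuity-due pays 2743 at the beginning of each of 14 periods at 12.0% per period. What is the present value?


PV_due = PMT * (1-(1+i)^(-n))/i * (1+i)
PV_immediate = 18181.0654
PV_due = 18181.0654 * 1.12
= 20362.7933


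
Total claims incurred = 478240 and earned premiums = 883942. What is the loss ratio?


Loss ratio = claims / premiums
= 478240 / 883942
= 0.541


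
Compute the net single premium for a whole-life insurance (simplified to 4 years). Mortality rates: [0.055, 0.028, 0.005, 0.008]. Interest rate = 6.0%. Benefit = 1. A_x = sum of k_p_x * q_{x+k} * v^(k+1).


v = 0.943396
Year 0: k_p_x=1.0, q=0.055, term=0.051887
Year 1: k_p_x=0.945, q=0.028, term=0.023549
Year 2: k_p_x=0.91854, q=0.005, term=0.003856
Year 3: k_p_x=0.913947, q=0.008, term=0.005791
A_x = 0.0851


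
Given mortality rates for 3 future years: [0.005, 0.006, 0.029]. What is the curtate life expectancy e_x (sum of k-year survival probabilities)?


e_x = sum_{k=1}^{n} k_p_x
k_p_x values:
  1_p_x = 0.995
  2_p_x = 0.98903
  3_p_x = 0.960348
e_x = 2.9444


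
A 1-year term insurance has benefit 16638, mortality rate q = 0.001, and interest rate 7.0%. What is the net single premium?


NSP = benefit * q * v
v = 1/(1+i) = 0.934579
NSP = 16638 * 0.001 * 0.934579
= 15.5495


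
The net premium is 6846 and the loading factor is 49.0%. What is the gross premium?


Gross = net * (1 + loading)
= 6846 * (1 + 0.49)
= 6846 * 1.49
= 10200.54


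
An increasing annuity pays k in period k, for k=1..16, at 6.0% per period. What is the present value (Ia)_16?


(Ia)_n = sum_{k=1}^{n} k * v^k, v = 1/(1+i)
v = 0.943396
Sum computed term by term:
(Ia)_16 = 73.5651


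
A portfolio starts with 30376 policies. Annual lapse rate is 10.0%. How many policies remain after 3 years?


remaining = initial * (1 - lapse)^years
= 30376 * (1 - 0.1)^3
= 30376 * 0.729
= 22144.104


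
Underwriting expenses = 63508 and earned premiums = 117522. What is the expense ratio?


Expense ratio = expenses / premiums
= 63508 / 117522
= 0.5404


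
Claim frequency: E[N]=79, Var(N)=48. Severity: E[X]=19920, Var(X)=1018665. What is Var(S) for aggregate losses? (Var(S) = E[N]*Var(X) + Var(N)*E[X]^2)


Var(S) = E[N]*Var(X) + Var(N)*E[X]^2
= 79*1018665 + 48*19920^2
= 80474535 + 19046707200
= 1.9127e+10


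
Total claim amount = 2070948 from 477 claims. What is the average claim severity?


severity = total / number
= 2070948 / 477
= 4341.6101


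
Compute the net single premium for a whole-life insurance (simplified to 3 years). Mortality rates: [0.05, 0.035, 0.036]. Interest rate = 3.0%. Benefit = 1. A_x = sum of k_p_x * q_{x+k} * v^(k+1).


v = 0.970874
Year 0: k_p_x=1.0, q=0.05, term=0.048544
Year 1: k_p_x=0.95, q=0.035, term=0.031341
Year 2: k_p_x=0.91675, q=0.036, term=0.030202
A_x = 0.1101


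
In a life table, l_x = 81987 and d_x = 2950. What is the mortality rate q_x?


q_x = d_x / l_x
= 2950 / 81987
= 0.036


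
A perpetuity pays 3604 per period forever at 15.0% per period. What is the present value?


PV = PMT / i
= 3604 / 0.15
= 24026.6667


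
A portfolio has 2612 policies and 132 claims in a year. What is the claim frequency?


frequency = claims / policies
= 132 / 2612
= 0.0505


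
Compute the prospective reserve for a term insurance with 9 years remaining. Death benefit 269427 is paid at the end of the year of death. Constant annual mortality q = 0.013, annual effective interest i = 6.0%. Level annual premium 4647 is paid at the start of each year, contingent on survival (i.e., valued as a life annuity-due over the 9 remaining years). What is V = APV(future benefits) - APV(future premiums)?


v = 1/(1+i) = 0.943396
APV(future benefits) per unit = sum_{k=0}^{8} k_p_x * q * v^(k+1) = 0.084386
APV(future benefits) = 269427 * 0.084386 = 22735.8587
Life annuity-due factor ä_{x:9} = sum_{k=0}^{8} k_p_x * v^k = 6.880702
APV(future premiums) = 4647 * 6.880702 = 31974.623
V = 22735.8587 - 31974.623
= -9238.7642


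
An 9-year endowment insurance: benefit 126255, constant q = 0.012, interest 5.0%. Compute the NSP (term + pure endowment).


Term component = 10306.2957
Pure endowment = 9_p_x * v^9 * benefit = 0.897041 * 0.644609 * 126255 = 73005.8053
NSP = 83312.1011


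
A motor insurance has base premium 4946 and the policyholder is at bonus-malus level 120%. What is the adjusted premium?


adjusted = base * BM_level / 100
= 4946 * 120 / 100
= 4946 * 1.2
= 5935.2


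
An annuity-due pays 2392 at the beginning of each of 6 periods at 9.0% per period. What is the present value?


PV_due = PMT * (1-(1+i)^(-n))/i * (1+i)
PV_immediate = 10730.3173
PV_due = 10730.3173 * 1.09
= 11696.0458


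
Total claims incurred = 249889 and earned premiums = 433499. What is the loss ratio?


Loss ratio = claims / premiums
= 249889 / 433499
= 0.5764


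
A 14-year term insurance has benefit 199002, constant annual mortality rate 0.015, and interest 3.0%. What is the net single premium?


NSP = benefit * sum_{k=0}^{n-1} k_p_x * q * v^(k+1)
With constant q=0.015, v=0.970874
Sum = 0.154987
NSP = 199002 * 0.154987
= 30842.6706


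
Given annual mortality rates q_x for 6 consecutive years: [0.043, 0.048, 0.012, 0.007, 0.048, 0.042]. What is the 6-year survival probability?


p_k = 1 - q_k for each year
Survival = product of (1 - q_k)
= 0.957 * 0.952 * 0.988 * 0.993 * 0.952 * 0.958
= 0.8152


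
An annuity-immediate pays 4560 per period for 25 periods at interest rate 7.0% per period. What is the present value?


PV = PMT * (1 - (1+i)^(-n)) / i
= 4560 * (1 - (1+0.07)^(-25)) / 0.07
= 4560 * (1 - 0.184249) / 0.07
= 4560 * 11.653583
= 53140.3393


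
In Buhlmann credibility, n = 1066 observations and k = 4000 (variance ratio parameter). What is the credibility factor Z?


Z = n / (n + k)
= 1066 / (1066 + 4000)
= 1066 / 5066
= 0.2104


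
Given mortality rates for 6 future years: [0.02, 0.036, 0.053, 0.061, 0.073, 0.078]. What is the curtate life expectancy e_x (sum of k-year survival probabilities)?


e_x = sum_{k=1}^{n} k_p_x
k_p_x values:
  1_p_x = 0.98
  2_p_x = 0.94472
  3_p_x = 0.89465
  4_p_x = 0.840076
  5_p_x = 0.778751
  6_p_x = 0.718008
e_x = 5.1562


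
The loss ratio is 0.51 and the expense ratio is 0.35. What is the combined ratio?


Combined ratio = loss ratio + expense ratio
= 0.51 + 0.35
= 0.86


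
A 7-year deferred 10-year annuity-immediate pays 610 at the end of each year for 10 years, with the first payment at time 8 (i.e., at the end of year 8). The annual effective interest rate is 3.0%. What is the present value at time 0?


PV at time 7 of the 10-year annuity-immediate:
a_n = 610 * (1-(1+0.03)^(-10))/0.03 = 5203.4237
Discount back 7 years to time 0:
PV = 5203.4237 * (1+0.03)^(-7)
= 5203.4237 * 0.813092
= 4230.8597


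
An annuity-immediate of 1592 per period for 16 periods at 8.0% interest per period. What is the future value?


FV = PMT * ((1+i)^n - 1) / i
= 1592 * ((1.08)^16 - 1) / 0.08
= 1592 * (3.425943 - 1) / 0.08
= 48276.2586


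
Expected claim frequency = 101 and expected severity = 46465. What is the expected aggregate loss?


E[S] = E[N] * E[X]
= 101 * 46465
= 4.6930e+06


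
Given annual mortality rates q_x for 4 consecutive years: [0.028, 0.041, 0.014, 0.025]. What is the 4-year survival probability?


p_k = 1 - q_k for each year
Survival = product of (1 - q_k)
= 0.972 * 0.959 * 0.986 * 0.975
= 0.8961


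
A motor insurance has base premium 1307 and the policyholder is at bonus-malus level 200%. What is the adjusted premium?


adjusted = base * BM_level / 100
= 1307 * 200 / 100
= 1307 * 2.0
= 2614.0


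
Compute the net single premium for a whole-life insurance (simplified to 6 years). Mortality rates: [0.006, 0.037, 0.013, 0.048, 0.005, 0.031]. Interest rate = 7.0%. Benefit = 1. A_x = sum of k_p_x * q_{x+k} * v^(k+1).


v = 0.934579
Year 0: k_p_x=1.0, q=0.006, term=0.005607
Year 1: k_p_x=0.994, q=0.037, term=0.032123
Year 2: k_p_x=0.957222, q=0.013, term=0.010158
Year 3: k_p_x=0.944778, q=0.048, term=0.034597
Year 4: k_p_x=0.899429, q=0.005, term=0.003206
Year 5: k_p_x=0.894932, q=0.031, term=0.018486
A_x = 0.1042


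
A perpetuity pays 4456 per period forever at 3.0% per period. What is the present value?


PV = PMT / i
= 4456 / 0.03
= 148533.3333


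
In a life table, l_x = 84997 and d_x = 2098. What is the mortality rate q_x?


q_x = d_x / l_x
= 2098 / 84997
= 0.0247


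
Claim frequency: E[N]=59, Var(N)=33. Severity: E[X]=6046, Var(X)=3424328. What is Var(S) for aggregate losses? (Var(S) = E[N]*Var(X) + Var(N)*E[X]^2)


Var(S) = E[N]*Var(X) + Var(N)*E[X]^2
= 59*3424328 + 33*6046^2
= 202035352 + 1206285828
= 1.4083e+09


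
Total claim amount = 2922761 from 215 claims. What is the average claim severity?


severity = total / number
= 2922761 / 215
= 13594.2372


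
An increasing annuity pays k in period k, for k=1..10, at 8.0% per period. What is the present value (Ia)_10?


(Ia)_n = sum_{k=1}^{n} k * v^k, v = 1/(1+i)
v = 0.925926
Sum computed term by term:
(Ia)_10 = 32.6869


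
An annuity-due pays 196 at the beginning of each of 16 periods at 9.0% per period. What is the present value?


PV_due = PMT * (1-(1+i)^(-n))/i * (1+i)
PV_immediate = 1629.2614
PV_due = 1629.2614 * 1.09
= 1775.8949


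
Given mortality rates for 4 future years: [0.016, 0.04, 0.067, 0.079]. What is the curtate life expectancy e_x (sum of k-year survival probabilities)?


e_x = sum_{k=1}^{n} k_p_x
k_p_x values:
  1_p_x = 0.984
  2_p_x = 0.94464
  3_p_x = 0.881349
  4_p_x = 0.811723
e_x = 3.6217


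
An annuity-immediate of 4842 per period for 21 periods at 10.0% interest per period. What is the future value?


FV = PMT * ((1+i)^n - 1) / i
= 4842 * ((1.1)^21 - 1) / 0.1
= 4842 * (7.40025 - 1) / 0.1
= 309900.1023


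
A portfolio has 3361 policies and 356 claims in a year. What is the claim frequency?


frequency = claims / policies
= 356 / 3361
= 0.1059


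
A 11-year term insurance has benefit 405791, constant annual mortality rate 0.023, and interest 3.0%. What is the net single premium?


NSP = benefit * sum_{k=0}^{n-1} k_p_x * q * v^(k+1)
With constant q=0.023, v=0.970874
Sum = 0.191255
NSP = 405791 * 0.191255
= 77609.5757


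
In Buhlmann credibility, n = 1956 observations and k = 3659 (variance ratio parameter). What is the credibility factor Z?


Z = n / (n + k)
= 1956 / (1956 + 3659)
= 1956 / 5615
= 0.3484


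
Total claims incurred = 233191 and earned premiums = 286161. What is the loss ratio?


Loss ratio = claims / premiums
= 233191 / 286161
= 0.8149


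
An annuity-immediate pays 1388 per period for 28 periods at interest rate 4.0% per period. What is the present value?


PV = PMT * (1 - (1+i)^(-n)) / i
= 1388 * (1 - (1+0.04)^(-28)) / 0.04
= 1388 * (1 - 0.333477) / 0.04
= 1388 * 16.663063
= 23128.3317


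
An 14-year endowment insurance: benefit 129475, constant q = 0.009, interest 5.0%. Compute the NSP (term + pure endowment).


Term component = 10961.0609
Pure endowment = 14_p_x * v^14 * benefit = 0.881112 * 0.505068 * 129475 = 57619.1564
NSP = 68580.2173


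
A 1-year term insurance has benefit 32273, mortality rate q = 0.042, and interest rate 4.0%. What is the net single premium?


NSP = benefit * q * v
v = 1/(1+i) = 0.961538
NSP = 32273 * 0.042 * 0.961538
= 1303.3327


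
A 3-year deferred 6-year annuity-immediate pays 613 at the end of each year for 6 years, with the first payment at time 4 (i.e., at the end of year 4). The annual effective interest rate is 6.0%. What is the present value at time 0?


PV at time 3 of the 6-year annuity-immediate:
a_n = 613 * (1-(1+0.06)^(-6))/0.06 = 3014.3198
Discount back 3 years to time 0:
PV = 3014.3198 * (1+0.06)^(-3)
= 3014.3198 * 0.839619
= 2530.881


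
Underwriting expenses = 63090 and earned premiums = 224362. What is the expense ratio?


Expense ratio = expenses / premiums
= 63090 / 224362
= 0.2812


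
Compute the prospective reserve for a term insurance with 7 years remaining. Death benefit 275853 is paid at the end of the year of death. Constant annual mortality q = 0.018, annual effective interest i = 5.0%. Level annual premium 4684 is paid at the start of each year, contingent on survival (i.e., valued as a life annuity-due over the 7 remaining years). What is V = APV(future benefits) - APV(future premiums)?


v = 1/(1+i) = 0.952381
APV(future benefits) per unit = sum_{k=0}^{6} k_p_x * q * v^(k+1) = 0.099045
APV(future benefits) = 275853 * 0.099045 = 27321.9716
Life annuity-due factor ä_{x:7} = sum_{k=0}^{6} k_p_x * v^k = 5.777649
APV(future premiums) = 4684 * 5.777649 = 27062.5056
V = 27321.9716 - 27062.5056
= 259.4659


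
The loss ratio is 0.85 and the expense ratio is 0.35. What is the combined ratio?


Combined ratio = loss ratio + expense ratio
= 0.85 + 0.35
= 1.2


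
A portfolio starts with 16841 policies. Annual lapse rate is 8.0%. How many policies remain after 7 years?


remaining = initial * (1 - lapse)^years
= 16841 * (1 - 0.08)^7
= 16841 * 0.557847
= 9394.6946
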